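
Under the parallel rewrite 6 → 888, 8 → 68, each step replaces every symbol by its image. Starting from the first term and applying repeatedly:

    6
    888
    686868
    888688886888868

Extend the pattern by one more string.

686868888686868688886868686888868

φ(888688886888868) expands symbol-by-symbol to 68 68 68 888 68 68 68 68 888 68 68 68 68 888 68; joining the 15 pieces gives the next term.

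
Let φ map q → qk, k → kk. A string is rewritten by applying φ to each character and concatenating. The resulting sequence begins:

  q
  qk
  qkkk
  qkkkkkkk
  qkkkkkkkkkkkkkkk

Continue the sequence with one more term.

φ(qkkkkkkkkkkkkkkk) expands symbol-by-symbol to qk kk kk kk kk kk kk kk kk kk kk kk kk kk kk kk; joining the 16 pieces gives the next term.

qkkkkkkkkkkkkkkkkkkkkkkkkkkkkkkk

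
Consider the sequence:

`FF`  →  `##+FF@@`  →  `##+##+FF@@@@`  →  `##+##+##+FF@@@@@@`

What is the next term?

Each term wraps the previous one in ##+ on the left and @@ on the right.
Applying this once more to ##+##+##+FF@@@@@@:

##+##+##+##+FF@@@@@@@@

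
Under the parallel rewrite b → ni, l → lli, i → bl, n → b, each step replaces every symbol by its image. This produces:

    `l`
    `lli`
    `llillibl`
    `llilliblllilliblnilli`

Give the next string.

Rewriting the 21 symbols of llilliblllilliblnilli one by one yields lli lli bl lli lli bl ni lli lli lli bl lli lli bl ni lli b bl lli lli bl; concatenated:

llilliblllilliblnillillilliblllilliblnillibblllillibl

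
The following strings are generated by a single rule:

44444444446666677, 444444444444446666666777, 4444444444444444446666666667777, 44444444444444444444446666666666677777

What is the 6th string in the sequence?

Term n consists of 4n-2 4's, followed by 2n-1 6's, followed by n-1 7's, where the shown terms are n = 3, 4, 5, 6.
Setting n = 8 gives 30, 15, 7 characters in each block.

4444444444444444444444444444446666666666666667777777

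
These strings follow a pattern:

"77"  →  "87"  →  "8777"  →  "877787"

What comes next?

8777878777

Each term (from the third on) is the previous term followed by the one before it: term 3 = 87·77 = 8777.
So term 5 is 877787·8777.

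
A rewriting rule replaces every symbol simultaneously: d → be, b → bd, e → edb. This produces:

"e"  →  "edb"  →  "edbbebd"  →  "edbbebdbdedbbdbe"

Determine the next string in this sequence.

edbbebdbdedbbdbebdbeedbbebdbdbebdedb

Applying the rule to each of the 16 symbols of edbbebdbdedbbdbe gives the pieces edb be bd bd edb bd be bd be edb be bd bd be bd edb, which concatenate to the answer.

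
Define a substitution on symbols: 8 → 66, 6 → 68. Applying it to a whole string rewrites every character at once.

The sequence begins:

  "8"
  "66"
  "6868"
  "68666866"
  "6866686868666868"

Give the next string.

68666868686668666866686868666866

φ(6866686868666868) expands symbol-by-symbol to 68 66 68 68 68 66 68 66 68 66 68 68 68 66 68 66; joining the 16 pieces gives the next term.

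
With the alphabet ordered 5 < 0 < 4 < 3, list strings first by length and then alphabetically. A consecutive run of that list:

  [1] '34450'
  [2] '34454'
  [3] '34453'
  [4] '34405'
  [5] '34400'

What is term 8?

34445

Stepping forward 3 times from 34400: 34400 → 34404 → 34403, then the target.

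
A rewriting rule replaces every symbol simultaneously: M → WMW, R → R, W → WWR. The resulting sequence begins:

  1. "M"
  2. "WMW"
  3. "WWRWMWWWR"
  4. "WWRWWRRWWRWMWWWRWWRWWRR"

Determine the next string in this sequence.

Rewriting the 23 symbols of WWRWWRRWWRWMWWWRWWRWWRR one by one yields WWR WWR R WWR WWR R R WWR WWR R WWR WMW WWR WWR WWR R WWR WWR R WWR WWR R R; concatenated:

WWRWWRRWWRWWRRRWWRWWRRWWRWMWWWRWWRWWRRWWRWWRRWWRWWRRR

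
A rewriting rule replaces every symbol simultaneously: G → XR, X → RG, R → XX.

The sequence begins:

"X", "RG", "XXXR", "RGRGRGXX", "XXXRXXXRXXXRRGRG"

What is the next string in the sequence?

RGRGRGXXRGRGRGXXRGRGRGXXXXXRXXXR

Replace each of the 16 characters of XXXRXXXRXXXRRGRG in place — RG RG RG XX RG RG RG XX RG RG RG XX XX XR XX XR — and concatenate.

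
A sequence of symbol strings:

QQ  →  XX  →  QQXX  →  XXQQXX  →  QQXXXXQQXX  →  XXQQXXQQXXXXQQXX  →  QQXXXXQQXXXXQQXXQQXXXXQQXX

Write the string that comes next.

This is a Fibonacci-style word recurrence s(k) = s(k−2)·s(k−1): e.g. QQ·XX = QQXX.
So term 8 is XXQQXXQQXXXXQQXX·QQXXXXQQXXXXQQXXQQXXXXQQXX.

XXQQXXQQXXXXQQXXQQXXXXQQXXXXQQXXQQXXXXQQXX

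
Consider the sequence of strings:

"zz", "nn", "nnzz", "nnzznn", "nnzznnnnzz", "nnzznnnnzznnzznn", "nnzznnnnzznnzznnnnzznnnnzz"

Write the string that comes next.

Each term (from the third on) is the previous term followed by the one before it: term 3 = nn·zz = nnzz.
So term 8 is nnzznnnnzznnzznnnnzznnnnzz·nnzznnnnzznnzznn.

nnzznnnnzznnzznnnnzznnnnzznnzznnnnzznnzznn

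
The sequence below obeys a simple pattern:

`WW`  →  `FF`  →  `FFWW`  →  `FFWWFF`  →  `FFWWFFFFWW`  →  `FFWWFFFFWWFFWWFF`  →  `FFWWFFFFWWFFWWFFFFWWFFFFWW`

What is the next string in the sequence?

Each term (from the third on) is the previous term followed by the one before it: term 3 = FF·WW = FFWW.
Continuing: FFWWFFFFWWFFWWFFFFWWFFFFWW · FFWWFFFFWWFFWWFF gives term 8.

FFWWFFFFWWFFWWFFFFWWFFFFWWFFWWFFFFWWFFWWFF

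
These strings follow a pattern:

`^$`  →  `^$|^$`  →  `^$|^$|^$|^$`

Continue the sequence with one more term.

Every step duplicates the string with '|' between the halves.
So the next term is two copies of ^$|^$|^$|^$ with '|' between the halves.

^$|^$|^$|^$|^$|^$|^$|^$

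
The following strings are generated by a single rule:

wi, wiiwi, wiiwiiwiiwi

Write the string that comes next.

wiiwiiwiiwiiwiiwiiwiiwi

Each string is two copies of the previous one joined by 'i'.
One more doubling of wiiwiiwiiwi gives the answer.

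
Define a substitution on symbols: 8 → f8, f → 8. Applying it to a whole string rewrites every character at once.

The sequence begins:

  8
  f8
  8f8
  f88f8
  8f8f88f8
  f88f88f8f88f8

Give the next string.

8f8f88f8f88f88f8f88f8

Replace each of the 13 characters of f88f88f8f88f8 in place — 8 f8 f8 8 f8 f8 8 f8 8 f8 f8 8 f8 — and concatenate.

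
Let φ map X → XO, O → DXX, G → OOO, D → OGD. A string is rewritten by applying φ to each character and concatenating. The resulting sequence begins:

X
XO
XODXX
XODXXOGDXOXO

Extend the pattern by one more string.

Expanding XODXXOGDXOXO: X→XO, O→DXX, D→OGD, X→XO, X→XO, O→DXX, G→OOO, D→OGD, X→XO, O→DXX, X→XO, O→DXX. Concatenated: XO DXX OGD XO XO DXX OOO OGD XO DXX XO DXX.

XODXXOGDXOXODXXOOOOGDXODXXXODXX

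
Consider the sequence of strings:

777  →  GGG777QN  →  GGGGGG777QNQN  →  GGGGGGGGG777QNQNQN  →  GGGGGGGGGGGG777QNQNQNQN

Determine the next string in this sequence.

GGGGGGGGGGGGGGG777QNQNQNQNQN

s(k+1) = GGG·s(k)·QN, so each term gains GGG as a prefix and QN as a suffix.
So the next term is GGG·GGGGGGGGGGGG777QNQNQNQN·QN.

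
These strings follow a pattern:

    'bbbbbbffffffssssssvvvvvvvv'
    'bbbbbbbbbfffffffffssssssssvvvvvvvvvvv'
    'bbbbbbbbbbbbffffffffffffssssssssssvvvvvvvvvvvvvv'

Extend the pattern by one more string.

Each string has the form b^{3n} f^{3n} s^{2n+2} v^{3n+2}, where the shown terms are n = 2, 3, 4.
At n = 5 the blocks have lengths 15, 15, 12, 17.

bbbbbbbbbbbbbbbfffffffffffffffssssssssssssvvvvvvvvvvvvvvvvv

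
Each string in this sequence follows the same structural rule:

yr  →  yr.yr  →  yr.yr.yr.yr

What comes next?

s(k+1) = s(k)·.·s(k) — each term doubles the last with '.' between the halves.
Doubling yr.yr.yr.yr with '.' between the halves:

yr.yr.yr.yr.yr.yr.yr.yr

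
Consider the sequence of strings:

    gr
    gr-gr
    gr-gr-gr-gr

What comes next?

s(k+1) = s(k)·-·s(k) — each term doubles the last with '-' between the halves.
Doubling gr-gr-gr-gr with '-' between the halves:

gr-gr-gr-gr-gr-gr-gr-gr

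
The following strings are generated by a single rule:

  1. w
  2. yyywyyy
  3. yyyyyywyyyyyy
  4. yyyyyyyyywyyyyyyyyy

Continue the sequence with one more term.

Every step adds yyy to the front and yyy to the end of the previous string.
One more step from yyyyyyyyywyyyyyyyyy gives the answer.

yyyyyyyyyyyywyyyyyyyyyyyy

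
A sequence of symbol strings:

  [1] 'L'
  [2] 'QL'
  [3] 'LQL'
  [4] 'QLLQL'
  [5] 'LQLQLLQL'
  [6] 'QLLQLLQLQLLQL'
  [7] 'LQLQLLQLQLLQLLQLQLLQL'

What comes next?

From term 3 onward, concatenate the second-to-last term with the last: L·QL = LQL, QL·LQL = QLLQL, …
The next term joins QLLQLLQLQLLQL and LQLQLLQLQLLQLLQLQLLQL.

QLLQLLQLQLLQLLQLQLLQLQLLQLLQLQLLQL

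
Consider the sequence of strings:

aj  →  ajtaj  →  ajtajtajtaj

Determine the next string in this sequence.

Every step duplicates the string with 't' between the halves.
One more doubling of ajtajtajtaj gives the answer.

ajtajtajtajtajtajtajtaj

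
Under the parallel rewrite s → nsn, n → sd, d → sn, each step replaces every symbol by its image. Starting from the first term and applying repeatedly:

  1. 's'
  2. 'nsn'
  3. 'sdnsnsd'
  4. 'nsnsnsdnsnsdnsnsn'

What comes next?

sdnsnsdnsnsdnsnsnsdnsnsdnsnsnsdnsnsdnsnsd

Applying the rule to each of the 17 symbols of nsnsnsdnsnsdnsnsn gives the pieces sd nsn sd nsn sd nsn sn sd nsn sd nsn sn sd nsn sd nsn sd, which concatenate to the answer.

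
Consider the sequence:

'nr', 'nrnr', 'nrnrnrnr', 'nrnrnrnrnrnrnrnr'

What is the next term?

nrnrnrnrnrnrnrnrnrnrnrnrnrnrnrnr

Every step duplicates the string.
One more doubling of nrnrnrnrnrnrnrnr gives the answer.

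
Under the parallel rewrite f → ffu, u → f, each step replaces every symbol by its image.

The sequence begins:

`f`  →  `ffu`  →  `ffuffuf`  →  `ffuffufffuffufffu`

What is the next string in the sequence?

Applying the rule to each of the 17 symbols of ffuffufffuffufffu gives the pieces ffu ffu f ffu ffu f ffu ffu ffu f ffu ffu f ffu ffu ffu f, which concatenate to the answer.

ffuffufffuffufffuffuffufffuffufffuffuffuf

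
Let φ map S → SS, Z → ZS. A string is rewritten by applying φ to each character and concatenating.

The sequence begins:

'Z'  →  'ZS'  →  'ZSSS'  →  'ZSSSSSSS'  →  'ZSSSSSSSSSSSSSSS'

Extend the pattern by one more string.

Replace each of the 16 characters of ZSSSSSSSSSSSSSSS in place — ZS SS SS SS SS SS SS SS SS SS SS SS SS SS SS SS — and concatenate.

ZSSSSSSSSSSSSSSSSSSSSSSSSSSSSSSS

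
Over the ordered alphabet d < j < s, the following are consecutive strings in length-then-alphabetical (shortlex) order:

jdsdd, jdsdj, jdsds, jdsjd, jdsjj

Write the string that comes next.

Find the rightmost character of jdsjj below s, bump it to the next letter, and reset everything to its right to d.

jdsjs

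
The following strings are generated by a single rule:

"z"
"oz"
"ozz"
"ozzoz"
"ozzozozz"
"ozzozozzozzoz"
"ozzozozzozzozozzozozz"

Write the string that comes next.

This is a Fibonacci-style word recurrence s(k) = s(k−1)·s(k−2): e.g. oz·z = ozz.
Continuing: ozzozozzozzozozzozozz · ozzozozzozzoz gives term 8.

ozzozozzozzozozzozozzozzozozzozzoz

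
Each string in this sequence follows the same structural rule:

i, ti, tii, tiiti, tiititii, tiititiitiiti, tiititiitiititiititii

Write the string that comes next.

Each term (from the third on) is the previous term followed by the one before it: term 3 = ti·i = tii.
So term 8 is tiititiitiititiititii·tiititiitiiti.

tiititiitiititiititiitiititiitiiti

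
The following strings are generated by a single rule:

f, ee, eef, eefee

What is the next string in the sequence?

eefeeeef

From term 3 onward, concatenate the last term with the second-to-last: ee·f = eef, eef·ee = eefee, …
The next term joins eefee and eef.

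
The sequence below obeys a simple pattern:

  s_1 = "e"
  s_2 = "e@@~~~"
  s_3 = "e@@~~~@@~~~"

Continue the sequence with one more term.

The strings grow by a fixed suffix @@~~~ each time.
So the next term is e@@~~~@@~~~·@@~~~.

e@@~~~@@~~~@@~~~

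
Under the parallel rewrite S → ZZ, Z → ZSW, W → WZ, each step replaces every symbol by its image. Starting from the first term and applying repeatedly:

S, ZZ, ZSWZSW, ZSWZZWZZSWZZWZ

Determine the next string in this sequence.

Applying the rule to each of the 14 symbols of ZSWZZWZZSWZZWZ gives the pieces ZSW ZZ WZ ZSW ZSW WZ ZSW ZSW ZZ WZ ZSW ZSW WZ ZSW, which concatenate to the answer.

ZSWZZWZZSWZSWWZZSWZSWZZWZZSWZSWWZZSW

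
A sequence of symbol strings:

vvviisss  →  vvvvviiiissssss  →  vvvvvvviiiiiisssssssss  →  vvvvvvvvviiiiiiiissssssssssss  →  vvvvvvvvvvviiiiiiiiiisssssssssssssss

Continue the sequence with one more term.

Each string has the form v^{2n+1} i^{2n} s^{3n} (n = 1, 2, …).
Setting n = 6 gives 13, 12, 18 characters in each block.

vvvvvvvvvvvvviiiiiiiiiiiissssssssssssssssss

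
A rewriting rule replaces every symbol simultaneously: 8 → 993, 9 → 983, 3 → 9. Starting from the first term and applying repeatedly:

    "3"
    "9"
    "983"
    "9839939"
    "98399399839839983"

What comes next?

Replace each of the 17 characters of 98399399839839983 in place — 983 993 9 983 983 9 983 983 993 9 983 993 9 983 983 993 9 — and concatenate.

98399399839839983983993998399399839839939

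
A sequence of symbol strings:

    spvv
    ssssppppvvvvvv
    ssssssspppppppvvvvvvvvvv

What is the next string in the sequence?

The n-th term is 3n-2 s's then 3n-2 p's then 4n-2 v's (n = 1, 2, …).
For the next term, n = 4, so the run lengths are 10, 10, 14.

ssssssssssppppppppppvvvvvvvvvvvvvv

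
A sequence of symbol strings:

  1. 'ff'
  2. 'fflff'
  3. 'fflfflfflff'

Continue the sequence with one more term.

Every step duplicates the string with 'l' between the halves.
Doubling fflfflfflff with 'l' between the halves:

fflfflfflfflfflfflfflff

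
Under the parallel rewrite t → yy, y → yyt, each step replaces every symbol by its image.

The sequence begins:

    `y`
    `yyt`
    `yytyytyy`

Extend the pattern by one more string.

Apply φ to yytyytyy symbol by symbol: y→yyt, y→yyt, t→yy, y→yyt, y→yyt, t→yy, y→yyt, y→yyt; joined: yyt yyt yy yyt yyt yy yyt yyt.

yytyytyyyytyytyyyytyyt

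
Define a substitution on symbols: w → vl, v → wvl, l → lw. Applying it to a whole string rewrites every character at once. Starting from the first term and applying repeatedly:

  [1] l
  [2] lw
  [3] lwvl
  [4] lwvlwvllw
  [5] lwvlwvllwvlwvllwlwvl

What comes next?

lwvlwvllwvlwvllwlwvlwvllwvlwvllwlwvllwvlwvllw

φ(lwvlwvllwvlwvllwlwvl) expands symbol-by-symbol to lw vl wvl lw vl wvl lw lw vl wvl lw vl wvl lw lw vl lw vl wvl lw; joining the 20 pieces gives the next term.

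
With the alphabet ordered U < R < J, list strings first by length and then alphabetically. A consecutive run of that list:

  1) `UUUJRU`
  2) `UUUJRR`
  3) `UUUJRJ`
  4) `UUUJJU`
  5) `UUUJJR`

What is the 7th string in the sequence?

Continuing the enumeration 2 steps past UUUJJR: UUUJJR → UUUJJJ → (answer).

UURUUU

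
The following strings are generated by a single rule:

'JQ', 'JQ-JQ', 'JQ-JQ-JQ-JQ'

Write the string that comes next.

s(k+1) = s(k)·-·s(k) — each term doubles the last with '-' between the halves.
Doubling JQ-JQ-JQ-JQ with '-' between the halves:

JQ-JQ-JQ-JQ-JQ-JQ-JQ-JQ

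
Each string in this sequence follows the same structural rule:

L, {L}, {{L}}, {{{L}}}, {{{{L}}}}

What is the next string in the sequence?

{{{{{L}}}}}

s(k+1) = {·s(k)·}, so each term gains { as a prefix and } as a suffix.
One more step from {{{{L}}}} gives the answer.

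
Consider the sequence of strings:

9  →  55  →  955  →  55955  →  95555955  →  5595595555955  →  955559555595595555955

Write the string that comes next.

From term 3 onward, concatenate the second-to-last term with the last: 9·55 = 955, 55·955 = 55955, …
So term 8 is 5595595555955·955559555595595555955.

5595595555955955559555595595555955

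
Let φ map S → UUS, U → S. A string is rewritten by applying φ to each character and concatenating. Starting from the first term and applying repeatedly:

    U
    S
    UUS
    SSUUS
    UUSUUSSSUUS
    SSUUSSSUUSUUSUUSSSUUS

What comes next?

φ(SSUUSSSUUSUUSUUSSSUUS) expands symbol-by-symbol to UUS UUS S S UUS UUS UUS S S UUS S S UUS S S UUS UUS UUS S S UUS; joining the 21 pieces gives the next term.

UUSUUSSSUUSUUSUUSSSUUSSSUUSSSUUSUUSUUSSSUUS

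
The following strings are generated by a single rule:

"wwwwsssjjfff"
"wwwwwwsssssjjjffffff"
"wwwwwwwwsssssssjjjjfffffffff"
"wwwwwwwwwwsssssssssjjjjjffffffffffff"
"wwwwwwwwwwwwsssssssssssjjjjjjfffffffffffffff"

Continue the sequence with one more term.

Reading off run lengths: w runs 4, 6, 8, 10, 12; s runs 3, 5, 7, 9, 11; j runs 2, 3, 4, 5, 6; f runs 3, 6, 9, 12, 15 — each is linear in n (n = 1, 2, …).
At n = 6 the blocks have lengths 14, 13, 7, 18.

wwwwwwwwwwwwwwsssssssssssssjjjjjjjffffffffffffffffff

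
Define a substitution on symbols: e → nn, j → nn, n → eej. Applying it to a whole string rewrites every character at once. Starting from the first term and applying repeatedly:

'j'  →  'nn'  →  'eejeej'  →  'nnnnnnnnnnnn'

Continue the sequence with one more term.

eejeejeejeejeejeejeejeejeejeejeejeej

Rewriting each symbol of nnnnnnnnnnnn: n→eej, n→eej, n→eej, n→eej, n→eej, n→eej, n→eej, n→eej, n→eej, n→eej, n→eej, n→eej, which concatenates to eej eej eej eej eej eej eej eej eej eej eej eej.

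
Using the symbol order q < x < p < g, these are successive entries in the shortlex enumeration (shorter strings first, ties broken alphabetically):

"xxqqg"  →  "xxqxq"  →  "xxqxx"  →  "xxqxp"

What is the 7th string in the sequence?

xxqpx

Stepping forward 3 times from xxqxp: xxqxp → xxqxg → xxqpq, then the target.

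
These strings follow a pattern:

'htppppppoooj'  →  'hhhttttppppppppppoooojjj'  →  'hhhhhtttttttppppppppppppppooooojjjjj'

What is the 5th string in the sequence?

The n-th term is 2n-1 h's then 3n-2 t's then 4n+2 p's then n+2 o's then 2n-1 j's (n = 1, 2, …).
Setting n = 5 gives 9, 13, 22, 7, 9 characters in each block.

hhhhhhhhhtttttttttttttppppppppppppppppppppppooooooojjjjjjjjj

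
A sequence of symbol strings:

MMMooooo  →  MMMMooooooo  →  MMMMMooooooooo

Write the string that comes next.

Each string has the form M^{n} o^{2n-1}, where the shown terms are n = 3, 4, 5.
For the next term, n = 6, so the run lengths are 6, 11.

MMMMMMooooooooooo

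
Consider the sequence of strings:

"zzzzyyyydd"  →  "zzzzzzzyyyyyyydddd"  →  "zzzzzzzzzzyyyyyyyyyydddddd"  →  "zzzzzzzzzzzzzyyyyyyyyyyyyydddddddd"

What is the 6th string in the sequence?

Term n consists of 3n+1 z's, followed by 3n+1 y's, followed by 2n d's (n = 1, 2, …).
Setting n = 6 gives 19, 19, 12 characters in each block.

zzzzzzzzzzzzzzzzzzzyyyyyyyyyyyyyyyyyyydddddddddddd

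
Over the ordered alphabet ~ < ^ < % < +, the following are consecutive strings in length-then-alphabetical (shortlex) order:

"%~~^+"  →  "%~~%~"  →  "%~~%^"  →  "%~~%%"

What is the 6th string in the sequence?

%~~+~

Continuing the enumeration 2 steps past %~~%%: %~~%% → %~~%+ → (answer).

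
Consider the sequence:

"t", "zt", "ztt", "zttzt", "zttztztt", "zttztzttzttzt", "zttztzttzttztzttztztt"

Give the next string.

zttztzttzttztzttztzttzttztzttzttzt

Each term (from the third on) is the previous term followed by the one before it: term 3 = zt·t = ztt.
So term 8 is zttztzttzttztzttztztt·zttztzttzttzt.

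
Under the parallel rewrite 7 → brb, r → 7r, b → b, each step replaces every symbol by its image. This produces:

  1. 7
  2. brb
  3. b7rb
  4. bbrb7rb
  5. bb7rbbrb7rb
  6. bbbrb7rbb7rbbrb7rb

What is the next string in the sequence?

bbb7rbbrb7rbbbrb7rbb7rbbrb7rb

Replace each of the 18 characters of bbbrb7rbb7rbbrb7rb in place — b b b 7r b brb 7r b b brb 7r b b 7r b brb 7r b — and concatenate.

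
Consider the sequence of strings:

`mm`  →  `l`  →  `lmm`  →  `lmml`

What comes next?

lmmllmm

Each term (from the third on) is the previous term followed by the one before it: term 3 = l·mm = lmm.
Continuing: lmml · lmm gives term 5.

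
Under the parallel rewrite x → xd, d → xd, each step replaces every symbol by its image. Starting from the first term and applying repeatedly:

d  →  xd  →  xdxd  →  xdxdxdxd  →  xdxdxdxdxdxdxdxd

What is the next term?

xdxdxdxdxdxdxdxdxdxdxdxdxdxdxdxd

Replace each of the 16 characters of xdxdxdxdxdxdxdxd in place — xd xd xd xd xd xd xd xd xd xd xd xd xd xd xd xd — and concatenate.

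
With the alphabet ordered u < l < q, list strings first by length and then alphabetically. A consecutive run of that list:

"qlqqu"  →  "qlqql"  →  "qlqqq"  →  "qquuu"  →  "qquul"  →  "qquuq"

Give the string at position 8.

qqull

Advancing 2 positions from qquuq through qquuq → qqulu reaches term 8.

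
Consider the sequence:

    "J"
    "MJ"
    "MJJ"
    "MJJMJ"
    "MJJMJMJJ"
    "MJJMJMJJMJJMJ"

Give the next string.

MJJMJMJJMJJMJMJJMJMJJ

From term 3 onward, concatenate the last term with the second-to-last: MJ·J = MJJ, MJJ·MJ = MJJMJ, …
The next term joins MJJMJMJJMJJMJ and MJJMJMJJ.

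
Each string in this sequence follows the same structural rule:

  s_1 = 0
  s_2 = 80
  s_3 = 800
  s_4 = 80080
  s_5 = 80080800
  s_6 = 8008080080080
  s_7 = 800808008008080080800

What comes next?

8008080080080800808008008080080080

This is a Fibonacci-style word recurrence s(k) = s(k−1)·s(k−2): e.g. 80·0 = 800.
So term 8 is 800808008008080080800·8008080080080.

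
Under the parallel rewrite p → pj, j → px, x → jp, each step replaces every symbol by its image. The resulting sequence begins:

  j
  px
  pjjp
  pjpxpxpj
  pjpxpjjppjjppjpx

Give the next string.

Applying the rule to each of the 16 symbols of pjpxpjjppjjppjpx gives the pieces pj px pj jp pj px px pj pj px px pj pj px pj jp, which concatenate to the answer.

pjpxpjjppjpxpxpjpjpxpxpjpjpxpjjp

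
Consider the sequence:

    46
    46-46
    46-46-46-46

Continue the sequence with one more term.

s(k+1) = s(k)·-·s(k) — each term doubles the last with '-' between the halves.
Doubling 46-46-46-46 with '-' between the halves:

46-46-46-46-46-46-46-46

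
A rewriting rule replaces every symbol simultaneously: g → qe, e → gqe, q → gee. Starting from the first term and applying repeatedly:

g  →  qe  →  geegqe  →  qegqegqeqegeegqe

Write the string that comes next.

geegqeqegeegqeqegeegqegeegqeqegqegqeqegeegqe

Replace each of the 16 characters of qegqegqeqegeegqe in place — gee gqe qe gee gqe qe gee gqe gee gqe qe gqe gqe qe gee gqe — and concatenate.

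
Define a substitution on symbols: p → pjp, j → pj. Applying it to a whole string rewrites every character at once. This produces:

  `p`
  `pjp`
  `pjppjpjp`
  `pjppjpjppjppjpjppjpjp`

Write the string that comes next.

pjppjpjppjppjpjppjpjppjppjpjppjppjpjppjpjppjppjpjppjpjp

φ(pjppjpjppjppjpjppjpjp) expands symbol-by-symbol to pjp pj pjp pjp pj pjp pj pjp pjp pj pjp pjp pj pjp pj pjp pjp pj pjp pj pjp; joining the 21 pieces gives the next term.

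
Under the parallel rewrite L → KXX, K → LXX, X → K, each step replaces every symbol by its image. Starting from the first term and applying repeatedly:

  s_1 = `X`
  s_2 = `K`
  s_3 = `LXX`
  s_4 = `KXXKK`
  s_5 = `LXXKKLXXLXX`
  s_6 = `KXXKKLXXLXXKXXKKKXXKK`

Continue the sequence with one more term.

LXXKKLXXLXXKXXKKKXXKKLXXKKLXXLXXLXXKKLXXLXX

Replace each of the 21 characters of KXXKKLXXLXXKXXKKKXXKK in place — LXX K K LXX LXX KXX K K KXX K K LXX K K LXX LXX LXX K K LXX LXX — and concatenate.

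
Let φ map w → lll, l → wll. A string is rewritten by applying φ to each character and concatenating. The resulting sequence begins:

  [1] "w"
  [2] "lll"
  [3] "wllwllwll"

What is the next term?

lllwllwlllllwllwlllllwllwll

Rewriting each symbol of wllwllwll: w→lll, l→wll, l→wll, w→lll, l→wll, l→wll, w→lll, l→wll, l→wll, which concatenates to lll wll wll lll wll wll lll wll wll.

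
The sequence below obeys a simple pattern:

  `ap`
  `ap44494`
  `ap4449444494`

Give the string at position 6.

Each term is the previous one with 44494 appended.
From ap4449444494, 3 further steps: ap4449444494 → ap444944449444494 → ap44494444944449444494 → (answer).

ap4449444494444944449444494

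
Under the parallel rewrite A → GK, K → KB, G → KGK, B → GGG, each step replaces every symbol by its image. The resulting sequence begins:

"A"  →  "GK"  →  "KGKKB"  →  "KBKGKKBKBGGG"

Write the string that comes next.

Expanding KBKGKKBKBGGG: K→KB, B→GGG, K→KB, G→KGK, K→KB, K→KB, B→GGG, K→KB, B→GGG, G→KGK, G→KGK, G→KGK. Concatenated: KB GGG KB KGK KB KB GGG KB GGG KGK KGK KGK.

KBGGGKBKGKKBKBGGGKBGGGKGKKGKKGK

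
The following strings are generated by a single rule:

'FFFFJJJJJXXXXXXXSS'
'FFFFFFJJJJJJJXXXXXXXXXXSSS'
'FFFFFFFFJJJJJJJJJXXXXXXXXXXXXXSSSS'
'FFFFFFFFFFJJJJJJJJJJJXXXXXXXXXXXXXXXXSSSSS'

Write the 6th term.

Each string has the form F^{2n} J^{2n+1} X^{3n+1} S^{n}, where the shown terms are n = 2, 3, 4, 5.
At n = 7 the blocks have lengths 14, 15, 22, 7.

FFFFFFFFFFFFFFJJJJJJJJJJJJJJJXXXXXXXXXXXXXXXXXXXXXXSSSSSSS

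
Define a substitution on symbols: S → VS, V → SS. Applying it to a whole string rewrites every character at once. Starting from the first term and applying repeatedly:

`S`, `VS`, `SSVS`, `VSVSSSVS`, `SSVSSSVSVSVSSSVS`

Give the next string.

Replace each of the 16 characters of SSVSSSVSVSVSSSVS in place — VS VS SS VS VS VS SS VS SS VS SS VS VS VS SS VS — and concatenate.

VSVSSSVSVSVSSSVSSSVSSSVSVSVSSSVS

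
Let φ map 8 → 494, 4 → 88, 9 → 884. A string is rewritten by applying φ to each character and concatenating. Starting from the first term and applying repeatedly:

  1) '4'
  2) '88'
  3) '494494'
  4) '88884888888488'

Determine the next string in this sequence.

4944944944948849449449449449449488494494

Replace each of the 14 characters of 88884888888488 in place — 494 494 494 494 88 494 494 494 494 494 494 88 494 494 — and concatenate.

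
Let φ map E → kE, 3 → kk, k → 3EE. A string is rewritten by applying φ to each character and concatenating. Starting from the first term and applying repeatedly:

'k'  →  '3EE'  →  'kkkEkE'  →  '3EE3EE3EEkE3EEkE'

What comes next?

kkkEkEkkkEkEkkkEkE3EEkEkkkEkE3EEkE

Applying the rule to each of the 16 symbols of 3EE3EE3EEkE3EEkE gives the pieces kk kE kE kk kE kE kk kE kE 3EE kE kk kE kE 3EE kE, which concatenate to the answer.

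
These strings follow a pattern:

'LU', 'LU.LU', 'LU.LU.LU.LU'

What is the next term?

LU.LU.LU.LU.LU.LU.LU.LU

Every step duplicates the string with '.' between the halves.
So the next term is two copies of LU.LU.LU.LU with '.' between the halves.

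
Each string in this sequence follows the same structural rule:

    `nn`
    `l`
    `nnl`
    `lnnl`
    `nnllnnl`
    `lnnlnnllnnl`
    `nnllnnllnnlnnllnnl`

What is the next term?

lnnlnnllnnlnnllnnllnnlnnllnnl

This is a Fibonacci-style word recurrence s(k) = s(k−2)·s(k−1): e.g. nn·l = nnl.
So term 8 is lnnlnnllnnl·nnllnnllnnlnnllnnl.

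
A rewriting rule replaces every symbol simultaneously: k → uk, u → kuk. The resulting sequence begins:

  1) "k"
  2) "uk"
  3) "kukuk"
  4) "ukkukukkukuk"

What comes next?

Apply φ to ukkukukkukuk symbol by symbol: u→kuk, k→uk, k→uk, u→kuk, k→uk, u→kuk, k→uk, k→uk, u→kuk, k→uk, u→kuk, k→uk; joined: kuk uk uk kuk uk kuk uk uk kuk uk kuk uk.

kukukukkukukkukukukkukukkukuk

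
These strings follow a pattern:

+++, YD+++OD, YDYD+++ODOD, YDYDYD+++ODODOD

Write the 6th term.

Every step adds YD to the front and OD to the end of the previous string.
From YDYDYD+++ODODOD, 2 further steps: YDYDYD+++ODODOD → YDYDYDYD+++ODODODOD → (answer).

YDYDYDYDYD+++ODODODODOD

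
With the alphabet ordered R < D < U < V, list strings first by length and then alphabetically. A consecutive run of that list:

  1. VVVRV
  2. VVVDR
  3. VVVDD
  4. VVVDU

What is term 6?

Continuing the enumeration 2 steps past VVVDU: VVVDU → VVVDV → (answer).

VVVUR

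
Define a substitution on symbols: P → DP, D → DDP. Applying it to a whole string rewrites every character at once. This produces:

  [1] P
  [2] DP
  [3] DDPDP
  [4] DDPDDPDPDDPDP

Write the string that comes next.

Rewriting the 13 symbols of DDPDDPDPDDPDP one by one yields DDP DDP DP DDP DDP DP DDP DP DDP DDP DP DDP DP; concatenated:

DDPDDPDPDDPDDPDPDDPDPDDPDDPDPDDPDP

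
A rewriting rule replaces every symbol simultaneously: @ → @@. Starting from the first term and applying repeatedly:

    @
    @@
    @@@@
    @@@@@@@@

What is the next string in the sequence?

@@@@@@@@@@@@@@@@

Apply φ to @@@@@@@@ symbol by symbol: @→@@, @→@@, @→@@, @→@@, @→@@, @→@@, @→@@, @→@@; joined: @@ @@ @@ @@ @@ @@ @@ @@.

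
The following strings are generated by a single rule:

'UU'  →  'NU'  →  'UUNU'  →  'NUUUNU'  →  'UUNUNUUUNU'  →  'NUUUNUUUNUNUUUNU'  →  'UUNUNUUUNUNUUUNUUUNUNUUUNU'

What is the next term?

This is a Fibonacci-style word recurrence s(k) = s(k−2)·s(k−1): e.g. UU·NU = UUNU.
So term 8 is NUUUNUUUNUNUUUNU·UUNUNUUUNUNUUUNUUUNUNUUUNU.

NUUUNUUUNUNUUUNUUUNUNUUUNUNUUUNUUUNUNUUUNU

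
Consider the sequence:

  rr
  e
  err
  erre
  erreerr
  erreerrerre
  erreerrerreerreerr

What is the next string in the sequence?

erreerrerreerreerrerreerrerre

From term 3 onward, concatenate the last term with the second-to-last: e·rr = err, err·e = erre, …
So term 8 is erreerrerreerreerr·erreerrerre.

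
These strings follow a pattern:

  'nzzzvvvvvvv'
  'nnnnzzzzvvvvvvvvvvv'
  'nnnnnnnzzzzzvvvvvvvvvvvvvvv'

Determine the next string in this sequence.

nnnnnnnnnnzzzzzzvvvvvvvvvvvvvvvvvvv

Each string has the form n^{3n-2} z^{n+2} v^{4n+3} (n = 1, 2, …).
For the next term, n = 4, so the run lengths are 10, 6, 19.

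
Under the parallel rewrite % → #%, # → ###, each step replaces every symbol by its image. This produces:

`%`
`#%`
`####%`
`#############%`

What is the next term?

φ(#############%) expands symbol-by-symbol to ### ### ### ### ### ### ### ### ### ### ### ### ### #%; joining the 14 pieces gives the next term.

########################################%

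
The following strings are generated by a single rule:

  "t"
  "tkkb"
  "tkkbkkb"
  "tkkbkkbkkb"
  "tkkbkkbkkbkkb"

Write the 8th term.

Each term is the previous one with kkb appended.
From tkkbkkbkkbkkb, 3 further steps: tkkbkkbkkbkkb → tkkbkkbkkbkkbkkb → tkkbkkbkkbkkbkkbkkb → (answer).

tkkbkkbkkbkkbkkbkkbkkb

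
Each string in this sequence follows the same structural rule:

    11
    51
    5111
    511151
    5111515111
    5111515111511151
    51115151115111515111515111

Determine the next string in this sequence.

511151511151115151115151115111515111511151

This is a Fibonacci-style word recurrence s(k) = s(k−1)·s(k−2): e.g. 51·11 = 5111.
So term 8 is 51115151115111515111515111·5111515111511151.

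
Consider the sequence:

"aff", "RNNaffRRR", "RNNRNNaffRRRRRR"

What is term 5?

RNNRNNRNNRNNaffRRRRRRRRRRRR

s(k+1) = RNN·s(k)·RRR, so each term gains RNN as a prefix and RRR as a suffix.
From RNNRNNaffRRRRRR, 2 further steps: RNNRNNaffRRRRRR → RNNRNNRNNaffRRRRRRRRR → (answer).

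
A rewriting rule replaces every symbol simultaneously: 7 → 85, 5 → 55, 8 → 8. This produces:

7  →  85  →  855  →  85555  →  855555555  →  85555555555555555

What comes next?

Applying the rule to each of the 17 symbols of 85555555555555555 gives the pieces 8 55 55 55 55 55 55 55 55 55 55 55 55 55 55 55 55, which concatenate to the answer.

855555555555555555555555555555555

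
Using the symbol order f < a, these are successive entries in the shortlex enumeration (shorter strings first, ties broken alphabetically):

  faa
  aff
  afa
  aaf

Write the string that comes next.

Find the rightmost character of aaf below a, bump it to the next letter, and reset everything to its right to f.

aaa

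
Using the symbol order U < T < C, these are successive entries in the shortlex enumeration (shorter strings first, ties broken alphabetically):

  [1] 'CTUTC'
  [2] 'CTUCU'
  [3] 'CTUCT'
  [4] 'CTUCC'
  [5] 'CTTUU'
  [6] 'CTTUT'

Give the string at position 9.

CTTTT

Continuing the enumeration 3 steps past CTTUT: CTTUT → CTTUC → CTTTU → (answer).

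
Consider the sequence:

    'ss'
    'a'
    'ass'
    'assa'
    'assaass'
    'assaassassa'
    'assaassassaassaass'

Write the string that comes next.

assaassassaassaassassaassassa

From term 3 onward, concatenate the last term with the second-to-last: a·ss = ass, ass·a = assa, …
Continuing: assaassassaassaass · assaassassa gives term 8.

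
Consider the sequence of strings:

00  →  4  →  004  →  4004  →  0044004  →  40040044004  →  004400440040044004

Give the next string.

40040044004004400440040044004

This is a Fibonacci-style word recurrence s(k) = s(k−2)·s(k−1): e.g. 00·4 = 004.
The next term joins 40040044004 and 004400440040044004.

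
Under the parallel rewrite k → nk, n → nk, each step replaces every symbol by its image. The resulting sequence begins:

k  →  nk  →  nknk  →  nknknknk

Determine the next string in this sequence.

nknknknknknknknk

Apply φ to nknknknk symbol by symbol: n→nk, k→nk, n→nk, k→nk, n→nk, k→nk, n→nk, k→nk; joined: nk nk nk nk nk nk nk nk.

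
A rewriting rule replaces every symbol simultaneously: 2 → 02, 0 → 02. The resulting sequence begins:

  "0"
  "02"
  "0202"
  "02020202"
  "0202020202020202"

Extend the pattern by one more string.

02020202020202020202020202020202

Applying the rule to each of the 16 symbols of 0202020202020202 gives the pieces 02 02 02 02 02 02 02 02 02 02 02 02 02 02 02 02, which concatenate to the answer.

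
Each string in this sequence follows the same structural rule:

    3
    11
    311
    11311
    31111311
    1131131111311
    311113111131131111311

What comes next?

1131131111311311113111131131111311

Each term (from the third on) is the two preceding terms concatenated in order: term 3 = 3·11 = 311.
The next term joins 1131131111311 and 311113111131131111311.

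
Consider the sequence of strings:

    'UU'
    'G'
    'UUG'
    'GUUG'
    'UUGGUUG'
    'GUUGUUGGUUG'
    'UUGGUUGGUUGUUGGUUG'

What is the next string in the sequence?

Each term (from the third on) is the two preceding terms concatenated in order: term 3 = UU·G = UUG.
Continuing: GUUGUUGGUUG · UUGGUUGGUUGUUGGUUG gives term 8.

GUUGUUGGUUGUUGGUUGGUUGUUGGUUG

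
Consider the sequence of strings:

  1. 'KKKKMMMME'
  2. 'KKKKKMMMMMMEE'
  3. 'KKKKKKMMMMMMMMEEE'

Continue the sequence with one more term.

KKKKKKKMMMMMMMMMMEEEE

Each string has the form K^{n+2} M^{2n} E^{n-1}, where the shown terms are n = 2, 3, 4.
Setting n = 5 gives 7, 10, 4 characters in each block.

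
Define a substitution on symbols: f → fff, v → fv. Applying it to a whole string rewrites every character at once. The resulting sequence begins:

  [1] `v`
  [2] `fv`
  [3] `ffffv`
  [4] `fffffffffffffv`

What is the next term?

φ(fffffffffffffv) expands symbol-by-symbol to fff fff fff fff fff fff fff fff fff fff fff fff fff fv; joining the 14 pieces gives the next term.

ffffffffffffffffffffffffffffffffffffffffv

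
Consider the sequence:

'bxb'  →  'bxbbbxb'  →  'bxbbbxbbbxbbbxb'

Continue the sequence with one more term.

Every step duplicates the string with 'b' between the halves.
Doubling bxbbbxbbbxbbbxb with 'b' between the halves:

bxbbbxbbbxbbbxbbbxbbbxbbbxbbbxb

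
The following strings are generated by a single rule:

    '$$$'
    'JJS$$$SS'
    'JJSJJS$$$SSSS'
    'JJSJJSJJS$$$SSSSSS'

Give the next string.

Each term wraps the previous one in JJS on the left and SS on the right.
So the next term is JJS·JJSJJSJJS$$$SSSSSS·SS.

JJSJJSJJSJJS$$$SSSSSSSS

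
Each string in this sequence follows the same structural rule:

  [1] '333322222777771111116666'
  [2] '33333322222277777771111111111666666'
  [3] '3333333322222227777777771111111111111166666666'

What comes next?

333333333322222222777777777771111111111111111116666666666

Reading off run lengths: 3 runs 4, 6, 8; 2 runs 5, 6, 7; 7 runs 5, 7, 9; 1 runs 6, 10, 14; 6 runs 4, 6, 8 — each is linear in n, where the shown terms are n = 2, 3, 4.
For the next term, n = 5, so the run lengths are 10, 8, 11, 18, 10.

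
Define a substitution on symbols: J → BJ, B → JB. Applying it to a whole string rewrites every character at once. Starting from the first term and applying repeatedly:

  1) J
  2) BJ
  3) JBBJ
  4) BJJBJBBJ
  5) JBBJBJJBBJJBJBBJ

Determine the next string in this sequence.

BJJBJBBJJBBJBJJBJBBJBJJBBJJBJBBJ

φ(JBBJBJJBBJJBJBBJ) expands symbol-by-symbol to BJ JB JB BJ JB BJ BJ JB JB BJ BJ JB BJ JB JB BJ; joining the 16 pieces gives the next term.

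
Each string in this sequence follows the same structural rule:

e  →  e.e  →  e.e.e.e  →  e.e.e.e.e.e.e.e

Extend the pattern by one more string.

Each string is two copies of the previous one joined by '.'.
Doubling e.e.e.e.e.e.e.e with '.' between the halves:

e.e.e.e.e.e.e.e.e.e.e.e.e.e.e.e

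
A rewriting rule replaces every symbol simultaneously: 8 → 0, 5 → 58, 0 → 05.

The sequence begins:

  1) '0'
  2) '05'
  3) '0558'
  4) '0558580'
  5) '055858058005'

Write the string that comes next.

055858058005580050558

Rewriting each symbol of 055858058005: 0→05, 5→58, 5→58, 8→0, 5→58, 8→0, 0→05, 5→58, 8→0, 0→05, 0→05, 5→58, which concatenates to 05 58 58 0 58 0 05 58 0 05 05 58.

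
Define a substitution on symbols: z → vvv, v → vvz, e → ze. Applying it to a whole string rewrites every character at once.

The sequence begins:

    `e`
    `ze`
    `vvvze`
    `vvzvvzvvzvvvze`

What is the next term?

vvzvvzvvvvvzvvzvvvvvzvvzvvvvvzvvzvvzvvvze

Applying the rule to each of the 14 symbols of vvzvvzvvzvvvze gives the pieces vvz vvz vvv vvz vvz vvv vvz vvz vvv vvz vvz vvz vvv ze, which concatenate to the answer.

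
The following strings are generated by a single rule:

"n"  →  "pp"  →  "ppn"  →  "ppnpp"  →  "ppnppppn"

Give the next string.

Each term (from the third on) is the previous term followed by the one before it: term 3 = pp·n = ppn.
So term 6 is ppnppppn·ppnpp.

ppnppppnppnpp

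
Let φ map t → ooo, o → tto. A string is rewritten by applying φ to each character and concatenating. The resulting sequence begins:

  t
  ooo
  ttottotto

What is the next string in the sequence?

Apply φ to ttottotto symbol by symbol: t→ooo, t→ooo, o→tto, t→ooo, t→ooo, o→tto, t→ooo, t→ooo, o→tto; joined: ooo ooo tto ooo ooo tto ooo ooo tto.

oooooottooooooottoooooootto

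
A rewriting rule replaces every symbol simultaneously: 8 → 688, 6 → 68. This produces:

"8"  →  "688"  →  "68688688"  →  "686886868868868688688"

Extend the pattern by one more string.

Applying the rule to each of the 21 symbols of 686886868868868688688 gives the pieces 68 688 68 688 688 68 688 68 688 688 68 688 688 68 688 68 688 688 68 688 688, which concatenate to the answer.

6868868688688686886868868868688688686886868868868688688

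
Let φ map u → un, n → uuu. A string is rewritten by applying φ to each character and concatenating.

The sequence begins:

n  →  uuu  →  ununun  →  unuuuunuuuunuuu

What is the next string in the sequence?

unuuuununununuuuununununuuuununun

φ(unuuuunuuuunuuu) expands symbol-by-symbol to un uuu un un un un uuu un un un un uuu un un un; joining the 15 pieces gives the next term.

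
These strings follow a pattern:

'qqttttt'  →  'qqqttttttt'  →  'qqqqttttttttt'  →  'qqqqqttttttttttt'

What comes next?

qqqqqqttttttttttttt

Reading off run lengths: q runs 2, 3, 4, 5; t runs 5, 7, 9, 11 — each is linear in n, where the shown terms are n = 2, 3, 4, 5.
Setting n = 6 gives 6, 13 characters in each block.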